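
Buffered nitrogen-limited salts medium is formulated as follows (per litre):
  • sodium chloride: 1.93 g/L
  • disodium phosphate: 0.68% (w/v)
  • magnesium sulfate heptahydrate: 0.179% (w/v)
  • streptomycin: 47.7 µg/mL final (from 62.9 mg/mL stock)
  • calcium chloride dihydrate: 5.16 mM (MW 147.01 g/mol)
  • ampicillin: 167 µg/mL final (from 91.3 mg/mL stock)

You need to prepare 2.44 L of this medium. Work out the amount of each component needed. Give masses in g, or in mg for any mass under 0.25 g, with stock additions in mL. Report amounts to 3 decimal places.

sodium chloride 4.709 g; disodium phosphate 16.592 g; magnesium sulfate heptahydrate 4.368 g; streptomycin 1.850 mL; calcium chloride dihydrate 1.851 g; ampicillin 4.463 mL

Working volume: 2.44 L.
sodium chloride: 1.93 g/L × 2.44 L = 4.709 g
disodium phosphate: 0.68% w/v = 6.8 g/L → 6.8 × 2.44 L = 16.592 g
magnesium sulfate heptahydrate: 0.179% w/v = 1.79 g/L → 1.79 × 2.44 L = 4.368 g
streptomycin: dilute stock: 47.7 µg/mL × 2440 mL ÷ 62900 µg/mL = 1.850 mL
calcium chloride dihydrate: 5.16 mmol/L × 147.01 g/mol × 2.44 L ÷ 1000 = 1.851 g
ampicillin: V = C2·V2/C1 = 167 µg/mL × 2440 mL ÷ 91300 µg/mL = 4.463 mL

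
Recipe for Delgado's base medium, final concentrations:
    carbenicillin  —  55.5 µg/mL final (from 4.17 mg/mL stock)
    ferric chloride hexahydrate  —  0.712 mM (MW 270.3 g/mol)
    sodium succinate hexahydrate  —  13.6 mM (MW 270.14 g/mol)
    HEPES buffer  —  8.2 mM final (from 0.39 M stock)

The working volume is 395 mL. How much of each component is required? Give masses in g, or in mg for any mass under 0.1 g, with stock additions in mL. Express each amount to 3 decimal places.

carbenicillin 5.257 mL; ferric chloride hexahydrate 76.019 mg; sodium succinate hexahydrate 1.451 g; HEPES buffer 8.305 mL

Working volume: 395 mL = 0.395 L.
carbenicillin: V = C2·V2/C1 = 55.5 µg/mL × 395 mL ÷ 4170 µg/mL = 5.257 mL
ferric chloride hexahydrate: 0.712 mmol/L × 270.3 mg/mmol × 0.395 L = 76.019 mg
sodium succinate hexahydrate: 13.6 mmol/L × 270.14 g/mol × 0.395 L ÷ 1000 = 1.451 g
HEPES buffer: dilute stock: 8.2 mM × 395 mL ÷ 390 mM = 8.305 mL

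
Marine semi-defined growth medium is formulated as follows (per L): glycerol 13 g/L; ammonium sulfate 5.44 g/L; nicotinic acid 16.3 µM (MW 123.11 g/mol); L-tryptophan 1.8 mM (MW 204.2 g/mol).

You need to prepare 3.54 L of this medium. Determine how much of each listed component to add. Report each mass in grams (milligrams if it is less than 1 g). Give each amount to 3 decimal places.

glycerol 46.020 g; ammonium sulfate 19.258 g; nicotinic acid 7.104 mg; L-tryptophan 1.301 g

Scale factor relative to 1 L: 3.54.
glycerol: 13 g/L × 3.54 L = 46.020 g
ammonium sulfate: 5.44 g/L × 3.54 L = 19.258 g
nicotinic acid: 16.3 µmol/L × 123.11 g/mol × 3.54 L ÷ 1000 = 7.104 mg
L-tryptophan: 1.8 mmol/L × 204.2 g/mol × 3.54 L ÷ 1000 = 1.301 g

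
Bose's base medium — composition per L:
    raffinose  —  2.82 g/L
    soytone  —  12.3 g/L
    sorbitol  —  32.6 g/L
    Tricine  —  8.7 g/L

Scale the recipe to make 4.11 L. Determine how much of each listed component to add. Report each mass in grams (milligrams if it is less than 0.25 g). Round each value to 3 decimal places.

raffinose 11.590 g; soytone 50.553 g; sorbitol 133.986 g; Tricine 35.757 g

Scale factor relative to 1 L: 4.11.
raffinose: 2.82 g/L × 4.11 L = 11.590 g
soytone: 12.3 g/L × 4.11 L = 50.553 g
sorbitol: 32.6 g/L × 4.11 L = 133.986 g
Tricine: 8.7 g/L × 4.11 L = 35.757 g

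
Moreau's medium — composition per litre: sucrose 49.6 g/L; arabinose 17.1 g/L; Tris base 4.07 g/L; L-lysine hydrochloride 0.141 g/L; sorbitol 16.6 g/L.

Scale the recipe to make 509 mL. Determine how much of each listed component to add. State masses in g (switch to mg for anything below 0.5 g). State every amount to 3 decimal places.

sucrose 25.246 g; arabinose 8.704 g; Tris base 2.072 g; L-lysine hydrochloride 71.769 mg; sorbitol 8.449 g

Target volume = 509 mL = 0.509 L.
sucrose: 49.6 g/L × 0.509 L = 25.246 g
arabinose: 17.1 g/L × 0.509 L = 8.704 g
Tris base: 4.07 g/L × 0.509 L = 2.072 g
L-lysine hydrochloride: 0.141 g/L × 0.509 L = 0.071769 g = 71.769 mg
sorbitol: 16.6 g/L × 0.509 L = 8.449 g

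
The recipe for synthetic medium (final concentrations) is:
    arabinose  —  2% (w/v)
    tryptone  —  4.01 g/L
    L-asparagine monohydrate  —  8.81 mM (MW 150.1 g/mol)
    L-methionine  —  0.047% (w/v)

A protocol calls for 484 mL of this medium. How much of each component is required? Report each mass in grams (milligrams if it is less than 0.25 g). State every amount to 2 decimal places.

arabinose 9.68 g; tryptone 1.94 g; L-asparagine monohydrate 0.64 g; L-methionine 227.48 mg

Working volume: 484 mL = 0.484 L.
arabinose: 2 g per 100 mL × 484 mL ÷ 100 = 9.68 g
tryptone: 4.01 g/L × 0.484 L = 1.94 g
L-asparagine monohydrate: 8.81 mmol/L × 150.1 g/mol × 0.484 L ÷ 1000 = 0.64 g
L-methionine: 0.047% w/v = 0.47 g/L → 0.47 × 0.484 L = 0.22748 g = 227.48 mg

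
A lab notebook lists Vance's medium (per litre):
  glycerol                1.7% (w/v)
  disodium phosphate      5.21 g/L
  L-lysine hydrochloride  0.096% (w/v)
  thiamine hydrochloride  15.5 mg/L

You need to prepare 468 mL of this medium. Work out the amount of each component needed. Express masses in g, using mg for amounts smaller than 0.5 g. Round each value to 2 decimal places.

glycerol 7.96 g; disodium phosphate 2.44 g; L-lysine hydrochloride 449.28 mg; thiamine hydrochloride 7.25 mg

Scale factor relative to 1 L: 0.468.
glycerol: 1.7 g per 100 mL × 468 mL ÷ 100 = 7.96 g
disodium phosphate: 5.21 g/L × 0.468 L = 2.44 g
L-lysine hydrochloride: 0.096% w/v = 0.96 g/L → 0.96 × 0.468 L = 0.44928 g = 449.28 mg
thiamine hydrochloride: 15.5 mg/L × 0.468 L = 7.25 mg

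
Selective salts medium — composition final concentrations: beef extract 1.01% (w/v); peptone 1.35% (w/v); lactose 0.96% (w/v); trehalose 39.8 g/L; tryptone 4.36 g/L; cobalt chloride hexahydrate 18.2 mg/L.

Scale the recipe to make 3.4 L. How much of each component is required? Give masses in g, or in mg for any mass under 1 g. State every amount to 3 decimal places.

Working volume: 3.4 L.
beef extract: 1.01 g per 100 mL × 3400 mL ÷ 100 = 34.340 g
peptone: 1.35% w/v = 13.5 g/L → 13.5 × 3.4 L = 45.900 g
lactose: 0.96 g per 100 mL × 3400 mL ÷ 100 = 32.640 g
trehalose: 39.8 g/L × 3.4 L = 135.320 g
tryptone: 4.36 g/L × 3.4 L = 14.824 g
cobalt chloride hexahydrate: 18.2 mg/L × 3.4 L = 61.880 mg

beef extract 34.340 g; peptone 45.900 g; lactose 32.640 g; trehalose 135.320 g; tryptone 14.824 g; cobalt chloride hexahydrate 61.880 mg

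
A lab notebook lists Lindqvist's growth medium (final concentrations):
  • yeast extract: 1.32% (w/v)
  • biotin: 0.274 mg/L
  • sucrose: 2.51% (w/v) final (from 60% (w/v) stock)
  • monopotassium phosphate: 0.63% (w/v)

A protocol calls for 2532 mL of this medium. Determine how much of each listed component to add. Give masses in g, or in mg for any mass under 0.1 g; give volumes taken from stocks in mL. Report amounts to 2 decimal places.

yeast extract 33.42 g; biotin 0.69 mg; sucrose 105.92 mL; monopotassium phosphate 15.95 g

Target volume = 2532 mL = 2.532 L.
yeast extract: 1.32% w/v = 13.2 g/L → 13.2 × 2.532 L = 33.42 g
biotin: 0.274 mg/L × 2.532 L = 0.69 mg
sucrose: dilute stock: 2.51% ÷ 60% × 2532 mL = 105.92 mL
monopotassium phosphate: 0.63 g per 100 mL × 2532 mL ÷ 100 = 15.95 g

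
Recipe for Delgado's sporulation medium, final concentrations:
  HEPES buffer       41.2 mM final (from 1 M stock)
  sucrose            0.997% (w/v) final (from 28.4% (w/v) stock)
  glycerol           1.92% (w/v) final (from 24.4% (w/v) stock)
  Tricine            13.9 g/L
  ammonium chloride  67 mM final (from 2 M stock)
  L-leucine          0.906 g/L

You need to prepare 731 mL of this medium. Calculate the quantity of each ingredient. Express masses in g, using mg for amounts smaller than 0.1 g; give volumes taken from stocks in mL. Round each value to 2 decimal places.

HEPES buffer 30.12 mL; sucrose 25.66 mL; glycerol 57.52 mL; Tricine 10.16 g; ammonium chloride 24.49 mL; L-leucine 0.66 g

Scale factor relative to 1 L: 0.731.
HEPES buffer: dilute stock: 41.2 mM × 731 mL ÷ 1000 mM = 30.12 mL
sucrose: V = C2·V2/C1 = 0.997% ÷ 28.4% × 731 mL = 25.66 mL
glycerol: dilute stock: 1.92% ÷ 24.4% × 731 mL = 57.52 mL
Tricine: 13.9 g/L × 0.731 L = 10.16 g
ammonium chloride: V = C2·V2/C1 = 67 mM × 731 mL ÷ 2000 mM = 24.49 mL
L-leucine: 0.906 g/L × 0.731 L = 0.66 g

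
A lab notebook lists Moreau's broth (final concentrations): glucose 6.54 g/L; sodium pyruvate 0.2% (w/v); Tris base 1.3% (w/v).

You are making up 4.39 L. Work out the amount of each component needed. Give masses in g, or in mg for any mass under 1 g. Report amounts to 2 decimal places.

Scale factor relative to 1 L: 4.39.
glucose: 6.54 g/L × 4.39 L = 28.71 g
sodium pyruvate: 0.2% w/v = 2 g/L → 2 × 4.39 L = 8.78 g
Tris base: 1.3 g per 100 mL × 4390 mL ÷ 100 = 57.07 g

glucose 28.71 g; sodium pyruvate 8.78 g; Tris base 57.07 g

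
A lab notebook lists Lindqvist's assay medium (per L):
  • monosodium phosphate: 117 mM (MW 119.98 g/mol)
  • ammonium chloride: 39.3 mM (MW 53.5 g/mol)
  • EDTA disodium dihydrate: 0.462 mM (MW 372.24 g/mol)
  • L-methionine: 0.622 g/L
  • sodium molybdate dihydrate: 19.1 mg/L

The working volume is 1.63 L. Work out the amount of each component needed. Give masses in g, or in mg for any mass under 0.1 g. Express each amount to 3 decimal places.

monosodium phosphate 22.881 g; ammonium chloride 3.427 g; EDTA disodium dihydrate 0.280 g; L-methionine 1.014 g; sodium molybdate dihydrate 31.133 mg

Scale factor relative to 1 L: 1.63.
monosodium phosphate: 117 mmol/L × 119.98 g/mol × 1.63 L ÷ 1000 = 22.881 g
ammonium chloride: 39.3 mmol/L × 53.5 g/mol × 1.63 L ÷ 1000 = 3.427 g
EDTA disodium dihydrate: 0.462 mmol/L × 372.24 g/mol × 1.63 L ÷ 1000 = 0.280 g
L-methionine: 0.622 g/L × 1.63 L = 1.014 g
sodium molybdate dihydrate: 19.1 mg/L × 1.63 L = 31.133 mg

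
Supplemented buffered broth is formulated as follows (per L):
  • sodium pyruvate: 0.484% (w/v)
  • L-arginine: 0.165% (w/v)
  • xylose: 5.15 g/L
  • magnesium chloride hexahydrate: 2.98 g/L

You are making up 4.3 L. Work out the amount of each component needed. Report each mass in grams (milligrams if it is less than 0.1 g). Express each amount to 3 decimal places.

sodium pyruvate 20.812 g; L-arginine 7.095 g; xylose 22.145 g; magnesium chloride hexahydrate 12.814 g

Working volume: 4.3 L.
sodium pyruvate: 0.484% w/v = 4.84 g/L → 4.84 × 4.3 L = 20.812 g
L-arginine: 0.165 g per 100 mL × 4300 mL ÷ 100 = 7.095 g
xylose: 5.15 g/L × 4.3 L = 22.145 g
magnesium chloride hexahydrate: 2.98 g/L × 4.3 L = 12.814 g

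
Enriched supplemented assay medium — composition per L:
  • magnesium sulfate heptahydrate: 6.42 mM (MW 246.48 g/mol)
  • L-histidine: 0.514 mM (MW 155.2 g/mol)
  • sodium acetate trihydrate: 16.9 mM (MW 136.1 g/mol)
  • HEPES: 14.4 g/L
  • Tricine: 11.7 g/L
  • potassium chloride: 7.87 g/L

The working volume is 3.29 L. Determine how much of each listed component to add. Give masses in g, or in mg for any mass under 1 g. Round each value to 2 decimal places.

Scale factor relative to 1 L: 3.29.
magnesium sulfate heptahydrate: 6.42 mmol/L × 246.48 g/mol × 3.29 L ÷ 1000 = 5.21 g
L-histidine: 0.514 mmol/L × 155.2 mg/mmol × 3.29 L = 262.45 mg
sodium acetate trihydrate: 16.9 mmol/L × 136.1 g/mol × 3.29 L ÷ 1000 = 7.57 g
HEPES: 14.4 g/L × 3.29 L = 47.38 g
Tricine: 11.7 g/L × 3.29 L = 38.49 g
potassium chloride: 7.87 g/L × 3.29 L = 25.89 g

magnesium sulfate heptahydrate 5.21 g; L-histidine 262.45 mg; sodium acetate trihydrate 7.57 g; HEPES 47.38 g; Tricine 38.49 g; potassium chloride 25.89 g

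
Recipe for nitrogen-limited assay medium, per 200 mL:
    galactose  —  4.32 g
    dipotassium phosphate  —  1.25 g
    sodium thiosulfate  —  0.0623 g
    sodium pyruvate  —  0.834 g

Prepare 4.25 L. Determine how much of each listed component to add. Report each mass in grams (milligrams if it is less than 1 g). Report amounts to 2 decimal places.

galactose 91.80 g; dipotassium phosphate 26.56 g; sodium thiosulfate 1.32 g; sodium pyruvate 17.72 g

Ratio of target to recipe volume: 4250 / 200 = 21.25.
galactose: 4.32 g × (4250 mL / 200 mL) = 91.80 g
dipotassium phosphate: 1.25 g × (4250 mL / 200 mL) = 26.56 g
sodium thiosulfate: 0.0623 g × (4250 mL / 200 mL) = 1.32 g
sodium pyruvate: 0.834 g × (4250 mL / 200 mL) = 17.72 g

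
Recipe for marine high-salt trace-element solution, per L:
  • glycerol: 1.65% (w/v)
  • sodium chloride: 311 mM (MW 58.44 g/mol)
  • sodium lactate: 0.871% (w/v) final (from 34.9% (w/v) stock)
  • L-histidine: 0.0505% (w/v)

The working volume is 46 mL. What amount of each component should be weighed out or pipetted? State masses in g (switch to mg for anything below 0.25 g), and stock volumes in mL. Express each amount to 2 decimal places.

glycerol 0.76 g; sodium chloride 0.84 g; sodium lactate 1.15 mL; L-histidine 23.23 mg

Working volume: 46 mL = 0.046 L.
glycerol: 1.65% w/v = 16.5 g/L → 16.5 × 0.046 L = 0.76 g
sodium chloride: 311 mmol/L × 58.44 g/mol × 0.046 L ÷ 1000 = 0.84 g
sodium lactate: dilute stock: 0.871% ÷ 34.9% × 46 mL = 1.15 mL
L-histidine: 0.0505% w/v = 0.505 g/L → 0.505 × 0.046 L = 0.02323 g = 23.23 mg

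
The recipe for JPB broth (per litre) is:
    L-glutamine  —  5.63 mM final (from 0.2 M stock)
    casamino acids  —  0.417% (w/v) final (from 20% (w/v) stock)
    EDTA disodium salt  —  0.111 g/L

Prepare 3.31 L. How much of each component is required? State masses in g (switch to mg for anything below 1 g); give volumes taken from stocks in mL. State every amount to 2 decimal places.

Scale factor relative to 1 L: 3.31.
L-glutamine: C1V1 = C2V2 → 5.63 mM × 3310 mL ÷ 200 mM = 93.18 mL
casamino acids: dilute stock: 0.417% ÷ 20% × 3310 mL = 69.01 mL
EDTA disodium salt: 0.111 g/L × 3.31 L = 0.36741 g = 367.41 mg

L-glutamine 93.18 mL; casamino acids 69.01 mL; EDTA disodium salt 367.41 mg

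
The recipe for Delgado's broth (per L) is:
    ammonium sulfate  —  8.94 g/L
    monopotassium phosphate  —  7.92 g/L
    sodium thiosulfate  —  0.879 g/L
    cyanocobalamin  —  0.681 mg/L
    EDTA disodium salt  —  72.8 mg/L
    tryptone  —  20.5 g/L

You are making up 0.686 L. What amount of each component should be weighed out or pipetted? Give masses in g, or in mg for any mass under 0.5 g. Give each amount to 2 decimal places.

ammonium sulfate 6.13 g; monopotassium phosphate 5.43 g; sodium thiosulfate 0.60 g; cyanocobalamin 0.47 mg; EDTA disodium salt 49.94 mg; tryptone 14.06 g

Working volume: 0.686 L.
ammonium sulfate: 8.94 g/L × 0.686 L = 6.13 g
monopotassium phosphate: 7.92 g/L × 0.686 L = 5.43 g
sodium thiosulfate: 0.879 g/L × 0.686 L = 0.60 g
cyanocobalamin: 0.681 mg/L × 0.686 L = 0.47 mg
EDTA disodium salt: 72.8 mg/L × 0.686 L = 49.94 mg
tryptone: 20.5 g/L × 0.686 L = 14.06 g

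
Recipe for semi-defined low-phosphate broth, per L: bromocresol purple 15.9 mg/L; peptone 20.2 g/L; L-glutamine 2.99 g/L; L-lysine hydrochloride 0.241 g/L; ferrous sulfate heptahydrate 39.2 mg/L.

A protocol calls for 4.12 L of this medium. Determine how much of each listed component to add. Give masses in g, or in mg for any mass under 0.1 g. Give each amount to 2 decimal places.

bromocresol purple 65.51 mg; peptone 83.22 g; L-glutamine 12.32 g; L-lysine hydrochloride 0.99 g; ferrous sulfate heptahydrate 0.16 g

Scale factor relative to 1 L: 4.12.
bromocresol purple: 15.9 mg/L × 4.12 L = 65.51 mg
peptone: 20.2 g/L × 4.12 L = 83.22 g
L-glutamine: 2.99 g/L × 4.12 L = 12.32 g
L-lysine hydrochloride: 0.241 g/L × 4.12 L = 0.99 g
ferrous sulfate heptahydrate: 39.2 mg/L × 4.12 L = 161.504 mg = 0.16 g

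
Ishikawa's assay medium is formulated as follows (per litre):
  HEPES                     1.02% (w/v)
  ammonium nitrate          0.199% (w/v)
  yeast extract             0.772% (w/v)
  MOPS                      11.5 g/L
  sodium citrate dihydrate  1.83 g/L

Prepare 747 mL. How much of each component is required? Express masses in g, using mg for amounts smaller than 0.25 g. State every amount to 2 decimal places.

HEPES 7.62 g; ammonium nitrate 1.49 g; yeast extract 5.77 g; MOPS 8.59 g; sodium citrate dihydrate 1.37 g

Target volume = 747 mL = 0.747 L.
HEPES: 1.02% w/v = 10.2 g/L → 10.2 × 0.747 L = 7.62 g
ammonium nitrate: 0.199 g per 100 mL × 747 mL ÷ 100 = 1.49 g
yeast extract: 0.772 g per 100 mL × 747 mL ÷ 100 = 5.77 g
MOPS: 11.5 g/L × 0.747 L = 8.59 g
sodium citrate dihydrate: 1.83 g/L × 0.747 L = 1.37 g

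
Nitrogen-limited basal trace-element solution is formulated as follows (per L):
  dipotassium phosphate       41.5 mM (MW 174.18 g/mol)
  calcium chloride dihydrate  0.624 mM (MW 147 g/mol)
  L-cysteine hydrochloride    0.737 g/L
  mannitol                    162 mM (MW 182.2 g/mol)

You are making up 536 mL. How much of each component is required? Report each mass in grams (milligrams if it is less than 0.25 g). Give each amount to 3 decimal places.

dipotassium phosphate 3.874 g; calcium chloride dihydrate 49.166 mg; L-cysteine hydrochloride 0.395 g; mannitol 15.821 g

Scale factor relative to 1 L: 0.536.
dipotassium phosphate: 41.5 mmol/L × 174.18 g/mol × 0.536 L ÷ 1000 = 3.874 g
calcium chloride dihydrate: 0.624 mmol/L × 147 mg/mmol × 0.536 L = 49.166 mg
L-cysteine hydrochloride: 0.737 g/L × 0.536 L = 0.395 g
mannitol: 162 mmol/L × 182.2 g/mol × 0.536 L ÷ 1000 = 15.821 g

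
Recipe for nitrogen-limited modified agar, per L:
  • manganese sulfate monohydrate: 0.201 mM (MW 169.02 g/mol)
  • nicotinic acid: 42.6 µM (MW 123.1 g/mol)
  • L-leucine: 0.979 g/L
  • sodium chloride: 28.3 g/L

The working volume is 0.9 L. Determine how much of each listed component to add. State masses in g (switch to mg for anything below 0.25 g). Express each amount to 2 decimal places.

Working volume: 0.9 L.
manganese sulfate monohydrate: 0.201 mmol/L × 169.02 mg/mmol × 0.9 L = 30.58 mg
nicotinic acid: 42.6 µmol/L × 123.1 g/mol × 0.9 L ÷ 1000 = 4.72 mg
L-leucine: 0.979 g/L × 0.9 L = 0.88 g
sodium chloride: 28.3 g/L × 0.9 L = 25.47 g

manganese sulfate monohydrate 30.58 mg; nicotinic acid 4.72 mg; L-leucine 0.88 g; sodium chloride 25.47 g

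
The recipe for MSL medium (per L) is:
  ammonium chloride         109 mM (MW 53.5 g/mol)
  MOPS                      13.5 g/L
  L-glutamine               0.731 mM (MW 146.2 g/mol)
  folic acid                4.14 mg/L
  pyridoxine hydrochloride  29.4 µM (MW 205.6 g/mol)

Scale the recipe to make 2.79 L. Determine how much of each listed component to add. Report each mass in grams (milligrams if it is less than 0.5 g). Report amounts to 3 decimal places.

Working volume: 2.79 L.
ammonium chloride: 109 mmol/L × 53.5 g/mol × 2.79 L ÷ 1000 = 16.270 g
MOPS: 13.5 g/L × 2.79 L = 37.665 g
L-glutamine: 0.731 mmol/L × 146.2 mg/mmol × 2.79 L = 298.173 mg
folic acid: 4.14 mg/L × 2.79 L = 11.551 mg
pyridoxine hydrochloride: 29.4 µmol/L × 205.6 g/mol × 2.79 L ÷ 1000 = 16.865 mg

ammonium chloride 16.270 g; MOPS 37.665 g; L-glutamine 298.173 mg; folic acid 11.551 mg; pyridoxine hydrochloride 16.865 mg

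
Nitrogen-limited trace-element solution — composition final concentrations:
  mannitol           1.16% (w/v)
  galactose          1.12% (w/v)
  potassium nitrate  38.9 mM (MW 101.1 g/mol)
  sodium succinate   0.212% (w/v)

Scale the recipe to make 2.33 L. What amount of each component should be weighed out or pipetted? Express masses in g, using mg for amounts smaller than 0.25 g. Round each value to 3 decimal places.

mannitol 27.028 g; galactose 26.096 g; potassium nitrate 9.163 g; sodium succinate 4.940 g

Scale factor relative to 1 L: 2.33.
mannitol: 1.16 g per 100 mL × 2330 mL ÷ 100 = 27.028 g
galactose: 1.12 g per 100 mL × 2330 mL ÷ 100 = 26.096 g
potassium nitrate: 38.9 mmol/L × 101.1 g/mol × 2.33 L ÷ 1000 = 9.163 g
sodium succinate: 0.212% w/v = 2.12 g/L → 2.12 × 2.33 L = 4.940 g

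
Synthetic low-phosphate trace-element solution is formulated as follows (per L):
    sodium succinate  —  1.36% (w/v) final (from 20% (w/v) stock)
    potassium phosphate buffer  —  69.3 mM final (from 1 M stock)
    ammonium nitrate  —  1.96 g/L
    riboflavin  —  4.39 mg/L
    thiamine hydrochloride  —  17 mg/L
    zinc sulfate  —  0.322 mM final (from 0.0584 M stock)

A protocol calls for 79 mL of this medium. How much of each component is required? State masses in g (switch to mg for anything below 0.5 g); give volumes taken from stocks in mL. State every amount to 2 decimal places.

sodium succinate 5.37 mL; potassium phosphate buffer 5.47 mL; ammonium nitrate 154.84 mg; riboflavin 0.35 mg; thiamine hydrochloride 1.34 mg; zinc sulfate 0.44 mL

Scale factor relative to 1 L: 0.079.
sodium succinate: dilute stock: 1.36% ÷ 20% × 79 mL = 5.37 mL
potassium phosphate buffer: V = C2·V2/C1 = 69.3 mM × 79 mL ÷ 1000 mM = 5.47 mL
ammonium nitrate: 1.96 g/L × 0.079 L = 0.15484 g = 154.84 mg
riboflavin: 4.39 mg/L × 0.079 L = 0.35 mg
thiamine hydrochloride: 17 mg/L × 0.079 L = 1.34 mg
zinc sulfate: C1V1 = C2V2 → 0.322 mM × 79 mL ÷ 58.4 mM = 0.44 mL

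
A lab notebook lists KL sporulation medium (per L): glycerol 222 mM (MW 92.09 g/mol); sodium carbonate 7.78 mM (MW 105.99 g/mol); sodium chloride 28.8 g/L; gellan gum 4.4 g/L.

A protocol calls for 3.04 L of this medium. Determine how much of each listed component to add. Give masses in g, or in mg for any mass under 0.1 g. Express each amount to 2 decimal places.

glycerol 62.15 g; sodium carbonate 2.51 g; sodium chloride 87.55 g; gellan gum 13.38 g

Scale factor relative to 1 L: 3.04.
glycerol: 222 mmol/L × 92.09 g/mol × 3.04 L ÷ 1000 = 62.15 g
sodium carbonate: 7.78 mmol/L × 105.99 g/mol × 3.04 L ÷ 1000 = 2.51 g
sodium chloride: 28.8 g/L × 3.04 L = 87.55 g
gellan gum: 4.4 g/L × 3.04 L = 13.38 g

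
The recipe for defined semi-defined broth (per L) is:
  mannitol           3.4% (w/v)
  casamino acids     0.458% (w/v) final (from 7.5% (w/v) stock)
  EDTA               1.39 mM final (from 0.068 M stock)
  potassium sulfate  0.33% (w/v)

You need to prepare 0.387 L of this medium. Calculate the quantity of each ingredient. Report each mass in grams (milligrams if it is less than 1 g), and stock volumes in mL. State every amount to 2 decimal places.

mannitol 13.16 g; casamino acids 23.63 mL; EDTA 7.91 mL; potassium sulfate 1.28 g

Working volume: 0.387 L.
mannitol: 3.4 g per 100 mL × 387 mL ÷ 100 = 13.16 g
casamino acids: C1V1 = C2V2 → 0.458% ÷ 7.5% × 387 mL = 23.63 mL
EDTA: C1V1 = C2V2 → 1.39 mM × 387 mL ÷ 68 mM = 7.91 mL
potassium sulfate: 0.33 g per 100 mL × 387 mL ÷ 100 = 1.28 g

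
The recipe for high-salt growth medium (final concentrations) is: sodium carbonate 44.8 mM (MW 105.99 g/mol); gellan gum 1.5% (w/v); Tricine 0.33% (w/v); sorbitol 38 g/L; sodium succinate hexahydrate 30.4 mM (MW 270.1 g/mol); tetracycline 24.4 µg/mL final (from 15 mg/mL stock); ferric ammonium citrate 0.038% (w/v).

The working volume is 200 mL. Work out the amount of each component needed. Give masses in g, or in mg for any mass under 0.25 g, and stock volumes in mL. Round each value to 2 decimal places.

Target volume = 200 mL = 0.2 L.
sodium carbonate: 44.8 mmol/L × 105.99 g/mol × 0.2 L ÷ 1000 = 0.95 g
gellan gum: 1.5 g per 100 mL × 200 mL ÷ 100 = 3.00 g
Tricine: 0.33% w/v = 3.3 g/L → 3.3 × 0.2 L = 0.66 g
sorbitol: 38 g/L × 0.2 L = 7.60 g
sodium succinate hexahydrate: 30.4 mmol/L × 270.1 g/mol × 0.2 L ÷ 1000 = 1.64 g
tetracycline: V = C2·V2/C1 = 24.4 µg/mL × 200 mL ÷ 15000 µg/mL = 0.33 mL
ferric ammonium citrate: 0.038 g per 100 mL × 200 mL ÷ 100 = 0.076 g = 76.00 mg

sodium carbonate 0.95 g; gellan gum 3.00 g; Tricine 0.66 g; sorbitol 7.60 g; sodium succinate hexahydrate 1.64 g; tetracycline 0.33 mL; ferric ammonium citrate 76.00 mg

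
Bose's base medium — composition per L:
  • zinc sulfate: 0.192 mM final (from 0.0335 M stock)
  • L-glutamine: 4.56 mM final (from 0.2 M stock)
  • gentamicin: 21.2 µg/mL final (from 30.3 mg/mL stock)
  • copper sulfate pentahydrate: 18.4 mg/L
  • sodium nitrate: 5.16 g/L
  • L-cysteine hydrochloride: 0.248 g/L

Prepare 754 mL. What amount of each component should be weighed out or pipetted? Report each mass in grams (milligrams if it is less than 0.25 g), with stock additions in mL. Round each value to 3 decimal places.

zinc sulfate 4.321 mL; L-glutamine 17.191 mL; gentamicin 0.528 mL; copper sulfate pentahydrate 13.874 mg; sodium nitrate 3.891 g; L-cysteine hydrochloride 186.992 mg

Scale factor relative to 1 L: 0.754.
zinc sulfate: C1V1 = C2V2 → 0.192 mM × 754 mL ÷ 33.5 mM = 4.321 mL
L-glutamine: V = C2·V2/C1 = 4.56 mM × 754 mL ÷ 200 mM = 17.191 mL
gentamicin: C1V1 = C2V2 → 21.2 µg/mL × 754 mL ÷ 30300 µg/mL = 0.528 mL
copper sulfate pentahydrate: 18.4 mg/L × 0.754 L = 13.874 mg
sodium nitrate: 5.16 g/L × 0.754 L = 3.891 g
L-cysteine hydrochloride: 0.248 g/L × 0.754 L = 0.186992 g = 186.992 mg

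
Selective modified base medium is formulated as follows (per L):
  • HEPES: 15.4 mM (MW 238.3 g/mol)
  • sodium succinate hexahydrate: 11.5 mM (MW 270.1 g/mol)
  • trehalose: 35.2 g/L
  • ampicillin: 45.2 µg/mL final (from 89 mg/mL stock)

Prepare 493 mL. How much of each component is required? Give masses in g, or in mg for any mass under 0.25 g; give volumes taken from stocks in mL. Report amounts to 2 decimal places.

Working volume: 493 mL = 0.493 L.
HEPES: 15.4 mmol/L × 238.3 g/mol × 0.493 L ÷ 1000 = 1.81 g
sodium succinate hexahydrate: 11.5 mmol/L × 270.1 g/mol × 0.493 L ÷ 1000 = 1.53 g
trehalose: 35.2 g/L × 0.493 L = 17.35 g
ampicillin: V = C2·V2/C1 = 45.2 µg/mL × 493 mL ÷ 89000 µg/mL = 0.25 mL

HEPES 1.81 g; sodium succinate hexahydrate 1.53 g; trehalose 17.35 g; ampicillin 0.25 mL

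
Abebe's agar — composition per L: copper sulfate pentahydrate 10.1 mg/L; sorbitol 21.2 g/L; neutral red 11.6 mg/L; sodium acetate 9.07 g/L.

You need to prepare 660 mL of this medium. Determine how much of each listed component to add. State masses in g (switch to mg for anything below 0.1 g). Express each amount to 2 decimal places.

Working volume: 660 mL = 0.66 L.
copper sulfate pentahydrate: 10.1 mg/L × 0.66 L = 6.67 mg
sorbitol: 21.2 g/L × 0.66 L = 13.99 g
neutral red: 11.6 mg/L × 0.66 L = 7.66 mg
sodium acetate: 9.07 g/L × 0.66 L = 5.99 g

copper sulfate pentahydrate 6.67 mg; sorbitol 13.99 g; neutral red 7.66 mg; sodium acetate 5.99 g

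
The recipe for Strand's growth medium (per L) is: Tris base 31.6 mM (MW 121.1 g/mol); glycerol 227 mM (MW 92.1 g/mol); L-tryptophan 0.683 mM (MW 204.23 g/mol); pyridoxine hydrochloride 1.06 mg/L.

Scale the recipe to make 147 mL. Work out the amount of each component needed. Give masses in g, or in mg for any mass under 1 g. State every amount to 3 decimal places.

Target volume = 147 mL = 0.147 L.
Tris base: 31.6 mmol/L × 121.1 mg/mmol × 0.147 L = 562.534 mg
glycerol: 227 mmol/L × 92.1 g/mol × 0.147 L ÷ 1000 = 3.073 g
L-tryptophan: 0.683 mmol/L × 204.23 mg/mmol × 0.147 L = 20.505 mg
pyridoxine hydrochloride: 1.06 mg/L × 0.147 L = 0.156 mg

Tris base 562.534 mg; glycerol 3.073 g; L-tryptophan 20.505 mg; pyridoxine hydrochloride 0.156 mg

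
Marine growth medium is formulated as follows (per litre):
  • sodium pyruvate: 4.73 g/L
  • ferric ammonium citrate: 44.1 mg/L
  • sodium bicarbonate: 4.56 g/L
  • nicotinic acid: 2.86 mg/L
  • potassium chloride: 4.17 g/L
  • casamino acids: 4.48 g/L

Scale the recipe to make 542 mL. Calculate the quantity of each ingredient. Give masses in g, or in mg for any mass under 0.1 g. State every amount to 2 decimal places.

Working volume: 542 mL = 0.542 L.
sodium pyruvate: 4.73 g/L × 0.542 L = 2.56 g
ferric ammonium citrate: 44.1 mg/L × 0.542 L = 23.90 mg
sodium bicarbonate: 4.56 g/L × 0.542 L = 2.47 g
nicotinic acid: 2.86 mg/L × 0.542 L = 1.55 mg
potassium chloride: 4.17 g/L × 0.542 L = 2.26 g
casamino acids: 4.48 g/L × 0.542 L = 2.43 g

sodium pyruvate 2.56 g; ferric ammonium citrate 23.90 mg; sodium bicarbonate 2.47 g; nicotinic acid 1.55 mg; potassium chloride 2.26 g; casamino acids 2.43 g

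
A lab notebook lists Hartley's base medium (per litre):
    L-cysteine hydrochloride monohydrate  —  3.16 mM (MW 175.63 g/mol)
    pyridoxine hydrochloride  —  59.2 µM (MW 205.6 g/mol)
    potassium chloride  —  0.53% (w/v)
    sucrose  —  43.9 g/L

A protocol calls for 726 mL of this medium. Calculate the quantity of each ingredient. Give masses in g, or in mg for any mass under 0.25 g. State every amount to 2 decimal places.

L-cysteine hydrochloride monohydrate 0.40 g; pyridoxine hydrochloride 8.84 mg; potassium chloride 3.85 g; sucrose 31.87 g

Target volume = 726 mL = 0.726 L.
L-cysteine hydrochloride monohydrate: 3.16 mmol/L × 175.63 g/mol × 0.726 L ÷ 1000 = 0.40 g
pyridoxine hydrochloride: 59.2 µmol/L × 205.6 g/mol × 0.726 L ÷ 1000 = 8.84 mg
potassium chloride: 0.53 g per 100 mL × 726 mL ÷ 100 = 3.85 g
sucrose: 43.9 g/L × 0.726 L = 31.87 g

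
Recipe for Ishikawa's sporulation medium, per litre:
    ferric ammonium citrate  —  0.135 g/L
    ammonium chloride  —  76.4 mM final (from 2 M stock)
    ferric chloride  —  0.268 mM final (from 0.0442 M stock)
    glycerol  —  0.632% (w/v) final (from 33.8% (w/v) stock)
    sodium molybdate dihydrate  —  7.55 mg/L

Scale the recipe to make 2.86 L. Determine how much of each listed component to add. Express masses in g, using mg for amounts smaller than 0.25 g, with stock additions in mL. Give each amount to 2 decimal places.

Scale factor relative to 1 L: 2.86.
ferric ammonium citrate: 0.135 g/L × 2.86 L = 0.39 g
ammonium chloride: V = C2·V2/C1 = 76.4 mM × 2860 mL ÷ 2000 mM = 109.25 mL
ferric chloride: V = C2·V2/C1 = 0.268 mM × 2860 mL ÷ 44.2 mM = 17.34 mL
glycerol: V = C2·V2/C1 = 0.632% ÷ 33.8% × 2860 mL = 53.48 mL
sodium molybdate dihydrate: 7.55 mg/L × 2.86 L = 21.59 mg

ferric ammonium citrate 0.39 g; ammonium chloride 109.25 mL; ferric chloride 17.34 mL; glycerol 53.48 mL; sodium molybdate dihydrate 21.59 mg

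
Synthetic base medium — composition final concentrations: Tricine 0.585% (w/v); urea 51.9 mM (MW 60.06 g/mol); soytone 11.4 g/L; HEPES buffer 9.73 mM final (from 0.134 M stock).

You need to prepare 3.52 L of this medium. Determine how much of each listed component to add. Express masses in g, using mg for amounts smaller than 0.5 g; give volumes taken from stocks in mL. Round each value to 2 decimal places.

Tricine 20.59 g; urea 10.97 g; soytone 40.13 g; HEPES buffer 255.59 mL

Working volume: 3.52 L.
Tricine: 0.585 g per 100 mL × 3520 mL ÷ 100 = 20.59 g
urea: 51.9 mmol/L × 60.06 g/mol × 3.52 L ÷ 1000 = 10.97 g
soytone: 11.4 g/L × 3.52 L = 40.13 g
HEPES buffer: V = C2·V2/C1 = 9.73 mM × 3520 mL ÷ 134 mM = 255.59 mL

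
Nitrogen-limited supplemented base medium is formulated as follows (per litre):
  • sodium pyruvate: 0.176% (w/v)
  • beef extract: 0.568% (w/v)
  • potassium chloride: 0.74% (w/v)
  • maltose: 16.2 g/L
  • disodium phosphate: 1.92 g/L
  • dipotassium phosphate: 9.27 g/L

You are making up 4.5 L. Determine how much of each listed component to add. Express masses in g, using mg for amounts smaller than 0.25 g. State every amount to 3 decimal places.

Scale factor relative to 1 L: 4.5.
sodium pyruvate: 0.176 g per 100 mL × 4500 mL ÷ 100 = 7.920 g
beef extract: 0.568% w/v = 5.68 g/L → 5.68 × 4.5 L = 25.560 g
potassium chloride: 0.74 g per 100 mL × 4500 mL ÷ 100 = 33.300 g
maltose: 16.2 g/L × 4.5 L = 72.900 g
disodium phosphate: 1.92 g/L × 4.5 L = 8.640 g
dipotassium phosphate: 9.27 g/L × 4.5 L = 41.715 g

sodium pyruvate 7.920 g; beef extract 25.560 g; potassium chloride 33.300 g; maltose 72.900 g; disodium phosphate 8.640 g; dipotassium phosphate 41.715 g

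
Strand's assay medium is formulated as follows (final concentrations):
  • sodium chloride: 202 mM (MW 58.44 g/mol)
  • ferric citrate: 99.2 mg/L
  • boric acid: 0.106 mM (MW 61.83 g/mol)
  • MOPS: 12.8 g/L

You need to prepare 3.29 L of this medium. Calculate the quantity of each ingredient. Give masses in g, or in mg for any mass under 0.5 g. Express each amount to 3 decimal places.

Working volume: 3.29 L.
sodium chloride: 202 mmol/L × 58.44 g/mol × 3.29 L ÷ 1000 = 38.838 g
ferric citrate: 99.2 mg/L × 3.29 L = 326.368 mg
boric acid: 0.106 mmol/L × 61.83 mg/mmol × 3.29 L = 21.563 mg
MOPS: 12.8 g/L × 3.29 L = 42.112 g

sodium chloride 38.838 g; ferric citrate 326.368 mg; boric acid 21.563 mg; MOPS 42.112 g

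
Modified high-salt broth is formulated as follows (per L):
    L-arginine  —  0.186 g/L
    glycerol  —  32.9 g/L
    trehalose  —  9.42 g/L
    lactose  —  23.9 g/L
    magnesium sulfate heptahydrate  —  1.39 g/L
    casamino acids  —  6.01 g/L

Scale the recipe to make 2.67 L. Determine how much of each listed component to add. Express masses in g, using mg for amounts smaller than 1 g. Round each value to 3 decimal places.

Working volume: 2.67 L.
L-arginine: 0.186 g/L × 2.67 L = 0.49662 g = 496.620 mg
glycerol: 32.9 g/L × 2.67 L = 87.843 g
trehalose: 9.42 g/L × 2.67 L = 25.151 g
lactose: 23.9 g/L × 2.67 L = 63.813 g
magnesium sulfate heptahydrate: 1.39 g/L × 2.67 L = 3.711 g
casamino acids: 6.01 g/L × 2.67 L = 16.047 g

L-arginine 496.620 mg; glycerol 87.843 g; trehalose 25.151 g; lactose 63.813 g; magnesium sulfate heptahydrate 3.711 g; casamino acids 16.047 g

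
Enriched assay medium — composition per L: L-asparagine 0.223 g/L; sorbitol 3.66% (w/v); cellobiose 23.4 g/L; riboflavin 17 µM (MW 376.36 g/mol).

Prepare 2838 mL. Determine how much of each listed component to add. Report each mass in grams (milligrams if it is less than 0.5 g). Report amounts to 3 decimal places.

L-asparagine 0.633 g; sorbitol 103.871 g; cellobiose 66.409 g; riboflavin 18.158 mg

Target volume = 2838 mL = 2.838 L.
L-asparagine: 0.223 g/L × 2.838 L = 0.633 g
sorbitol: 3.66 g per 100 mL × 2838 mL ÷ 100 = 103.871 g
cellobiose: 23.4 g/L × 2.838 L = 66.409 g
riboflavin: 17 µmol/L × 376.36 g/mol × 2.838 L ÷ 1000 = 18.158 mg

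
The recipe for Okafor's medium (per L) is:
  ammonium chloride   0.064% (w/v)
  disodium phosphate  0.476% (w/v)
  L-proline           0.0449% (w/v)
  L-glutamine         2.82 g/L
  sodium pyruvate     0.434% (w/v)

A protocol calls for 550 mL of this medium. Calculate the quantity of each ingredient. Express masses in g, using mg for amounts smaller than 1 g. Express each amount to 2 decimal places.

Scale factor relative to 1 L: 0.55.
ammonium chloride: 0.064% w/v = 0.64 g/L → 0.64 × 0.55 L = 0.352 g = 352.00 mg
disodium phosphate: 0.476 g per 100 mL × 550 mL ÷ 100 = 2.62 g
L-proline: 0.0449 g per 100 mL × 550 mL ÷ 100 = 0.24695 g = 246.95 mg
L-glutamine: 2.82 g/L × 0.55 L = 1.55 g
sodium pyruvate: 0.434 g per 100 mL × 550 mL ÷ 100 = 2.39 g

ammonium chloride 352.00 mg; disodium phosphate 2.62 g; L-proline 246.95 mg; L-glutamine 1.55 g; sodium pyruvate 2.39 g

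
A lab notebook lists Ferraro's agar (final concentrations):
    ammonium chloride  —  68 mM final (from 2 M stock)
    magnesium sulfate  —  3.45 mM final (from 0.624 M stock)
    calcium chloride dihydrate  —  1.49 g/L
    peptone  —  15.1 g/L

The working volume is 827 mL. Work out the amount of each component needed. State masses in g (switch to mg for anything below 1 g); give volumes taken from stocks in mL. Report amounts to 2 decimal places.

ammonium chloride 28.12 mL; magnesium sulfate 4.57 mL; calcium chloride dihydrate 1.23 g; peptone 12.49 g

Scale factor relative to 1 L: 0.827.
ammonium chloride: V = C2·V2/C1 = 68 mM × 827 mL ÷ 2000 mM = 28.12 mL
magnesium sulfate: C1V1 = C2V2 → 3.45 mM × 827 mL ÷ 624 mM = 4.57 mL
calcium chloride dihydrate: 1.49 g/L × 0.827 L = 1.23 g
peptone: 15.1 g/L × 0.827 L = 12.49 g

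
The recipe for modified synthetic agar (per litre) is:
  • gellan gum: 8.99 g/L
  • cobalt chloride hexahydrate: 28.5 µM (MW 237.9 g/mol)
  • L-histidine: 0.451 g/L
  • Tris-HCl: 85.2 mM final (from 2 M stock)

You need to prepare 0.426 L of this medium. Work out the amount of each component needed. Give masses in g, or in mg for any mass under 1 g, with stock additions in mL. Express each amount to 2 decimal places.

gellan gum 3.83 g; cobalt chloride hexahydrate 2.89 mg; L-histidine 192.13 mg; Tris-HCl 18.15 mL

Scale factor relative to 1 L: 0.426.
gellan gum: 8.99 g/L × 0.426 L = 3.83 g
cobalt chloride hexahydrate: 28.5 µmol/L × 237.9 g/mol × 0.426 L ÷ 1000 = 2.89 mg
L-histidine: 0.451 g/L × 0.426 L = 0.192126 g = 192.13 mg
Tris-HCl: dilute stock: 85.2 mM × 426 mL ÷ 2000 mM = 18.15 mL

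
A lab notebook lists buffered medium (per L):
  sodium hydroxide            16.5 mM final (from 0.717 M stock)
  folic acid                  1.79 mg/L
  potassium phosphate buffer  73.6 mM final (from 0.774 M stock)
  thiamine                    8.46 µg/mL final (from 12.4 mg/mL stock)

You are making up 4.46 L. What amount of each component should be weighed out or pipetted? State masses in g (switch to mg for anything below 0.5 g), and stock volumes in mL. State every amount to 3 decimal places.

Scale factor relative to 1 L: 4.46.
sodium hydroxide: dilute stock: 16.5 mM × 4460 mL ÷ 717 mM = 102.636 mL
folic acid: 1.79 mg/L × 4.46 L = 7.983 mg
potassium phosphate buffer: V = C2·V2/C1 = 73.6 mM × 4460 mL ÷ 774 mM = 424.103 mL
thiamine: dilute stock: 8.46 µg/mL × 4460 mL ÷ 12400 µg/mL = 3.043 mL

sodium hydroxide 102.636 mL; folic acid 7.983 mg; potassium phosphate buffer 424.103 mL; thiamine 3.043 mL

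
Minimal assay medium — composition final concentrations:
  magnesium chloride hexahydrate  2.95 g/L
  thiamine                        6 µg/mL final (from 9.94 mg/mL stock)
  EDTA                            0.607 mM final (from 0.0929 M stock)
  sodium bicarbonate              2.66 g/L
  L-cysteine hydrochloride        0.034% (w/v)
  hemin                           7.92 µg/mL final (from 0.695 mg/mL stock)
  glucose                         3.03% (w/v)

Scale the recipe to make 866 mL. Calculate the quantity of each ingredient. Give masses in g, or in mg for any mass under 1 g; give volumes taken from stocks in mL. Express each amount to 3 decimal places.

Target volume = 866 mL = 0.866 L.
magnesium chloride hexahydrate: 2.95 g/L × 0.866 L = 2.555 g
thiamine: C1V1 = C2V2 → 6 µg/mL × 866 mL ÷ 9940 µg/mL = 0.523 mL
EDTA: dilute stock: 0.607 mM × 866 mL ÷ 92.9 mM = 5.658 mL
sodium bicarbonate: 2.66 g/L × 0.866 L = 2.304 g
L-cysteine hydrochloride: 0.034 g per 100 mL × 866 mL ÷ 100 = 0.29444 g = 294.440 mg
hemin: C1V1 = C2V2 → 7.92 µg/mL × 866 mL ÷ 695 µg/mL = 9.869 mL
glucose: 3.03 g per 100 mL × 866 mL ÷ 100 = 26.240 g

magnesium chloride hexahydrate 2.555 g; thiamine 0.523 mL; EDTA 5.658 mL; sodium bicarbonate 2.304 g; L-cysteine hydrochloride 294.440 mg; hemin 9.869 mL; glucose 26.240 g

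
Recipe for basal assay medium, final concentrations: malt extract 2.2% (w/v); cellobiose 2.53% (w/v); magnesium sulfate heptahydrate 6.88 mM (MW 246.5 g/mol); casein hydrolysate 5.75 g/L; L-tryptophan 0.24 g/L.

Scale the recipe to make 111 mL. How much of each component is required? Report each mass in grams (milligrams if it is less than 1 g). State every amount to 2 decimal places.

Working volume: 111 mL = 0.111 L.
malt extract: 2.2% w/v = 22 g/L → 22 × 0.111 L = 2.44 g
cellobiose: 2.53% w/v = 25.3 g/L → 25.3 × 0.111 L = 2.81 g
magnesium sulfate heptahydrate: 6.88 mmol/L × 246.5 mg/mmol × 0.111 L = 188.25 mg
casein hydrolysate: 5.75 g/L × 0.111 L = 0.63825 g = 638.25 mg
L-tryptophan: 0.24 g/L × 0.111 L = 0.02664 g = 26.64 mg

malt extract 2.44 g; cellobiose 2.81 g; magnesium sulfate heptahydrate 188.25 mg; casein hydrolysate 638.25 mg; L-tryptophan 26.64 mg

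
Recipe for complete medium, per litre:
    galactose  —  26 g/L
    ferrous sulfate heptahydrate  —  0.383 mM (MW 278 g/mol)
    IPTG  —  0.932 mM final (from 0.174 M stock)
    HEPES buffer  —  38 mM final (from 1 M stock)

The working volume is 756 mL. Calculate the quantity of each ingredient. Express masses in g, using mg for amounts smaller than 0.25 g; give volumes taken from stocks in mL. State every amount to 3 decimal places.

galactose 19.656 g; ferrous sulfate heptahydrate 80.494 mg; IPTG 4.049 mL; HEPES buffer 28.728 mL

Scale factor relative to 1 L: 0.756.
galactose: 26 g/L × 0.756 L = 19.656 g
ferrous sulfate heptahydrate: 0.383 mmol/L × 278 mg/mmol × 0.756 L = 80.494 mg
IPTG: dilute stock: 0.932 mM × 756 mL ÷ 174 mM = 4.049 mL
HEPES buffer: C1V1 = C2V2 → 38 mM × 756 mL ÷ 1000 mM = 28.728 mL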